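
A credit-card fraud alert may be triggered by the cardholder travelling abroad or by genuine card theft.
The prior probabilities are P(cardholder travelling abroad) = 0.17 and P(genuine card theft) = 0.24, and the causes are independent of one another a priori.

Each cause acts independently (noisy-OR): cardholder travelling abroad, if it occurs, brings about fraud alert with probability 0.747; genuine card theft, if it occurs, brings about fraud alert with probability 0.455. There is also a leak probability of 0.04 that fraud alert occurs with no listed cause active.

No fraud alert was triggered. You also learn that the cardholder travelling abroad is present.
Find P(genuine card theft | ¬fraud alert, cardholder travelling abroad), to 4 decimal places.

P(genuine card theft | ¬fraud alert, cardholder travelling abroad) ≈ 0.1468

Under noisy-OR, P(fraud alert | causes) = 1 − (1−0.04)·∏(1−qᵢ) over the active causes.
P(¬fraud alert | cardholder travelling abroad) = 0.24288*0.76 + 0.13237*0.24 = 0.184589 + 0.031769 = 0.216358
Restricting to configurations with genuine card theft present: 0.13237*0.24 = 0.031769.
P(genuine card theft | ¬fraud alert, cardholder travelling abroad) = 0.031769 / 0.216358 ≈ 0.1468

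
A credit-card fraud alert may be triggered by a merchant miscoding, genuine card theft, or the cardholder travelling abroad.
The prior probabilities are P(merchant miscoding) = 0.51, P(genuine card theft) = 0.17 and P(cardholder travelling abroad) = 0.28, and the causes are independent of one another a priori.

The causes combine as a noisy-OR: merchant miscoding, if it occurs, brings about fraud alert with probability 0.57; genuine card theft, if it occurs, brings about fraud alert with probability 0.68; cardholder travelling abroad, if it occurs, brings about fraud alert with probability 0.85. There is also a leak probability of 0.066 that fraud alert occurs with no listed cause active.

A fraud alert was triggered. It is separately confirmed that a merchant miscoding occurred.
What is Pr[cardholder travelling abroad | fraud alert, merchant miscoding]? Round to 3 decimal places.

Under noisy-OR, P(fraud alert | causes) = 1 − (1−0.066)·∏(1−qᵢ) over the active causes.
P(fraud alert | merchant miscoding) = 0.59838×0.83×0.72 + 0.939757×0.83×0.28 + 0.871482×0.17×0.72 + 0.980722×0.17×0.28 = 0.357592 + 0.218400 + 0.106669 + 0.046682 = 0.729343
Restricting to configurations with cardholder travelling abroad present: 0.218400 + 0.046682 = 0.265082.
So P(cardholder travelling abroad | fraud alert, merchant miscoding) = 0.265082/0.729343 ≈ 0.363.

Pr[cardholder travelling abroad | fraud alert, merchant miscoding] ≈ 0.363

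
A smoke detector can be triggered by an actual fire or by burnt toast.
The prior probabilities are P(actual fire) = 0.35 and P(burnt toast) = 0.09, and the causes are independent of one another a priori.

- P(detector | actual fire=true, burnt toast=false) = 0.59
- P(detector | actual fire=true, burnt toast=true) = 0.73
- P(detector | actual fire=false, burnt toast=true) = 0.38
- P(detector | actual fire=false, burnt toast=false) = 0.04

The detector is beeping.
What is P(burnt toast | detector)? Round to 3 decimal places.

P(detector) = 0.04*0.65*0.91 + 0.38*0.65*0.09 + 0.59*0.35*0.91 + 0.73*0.35*0.09 = 0.023660 + 0.022230 + 0.187915 + 0.022995 = 0.256800
The burnt toast-present share is 0.022230 + 0.022995 = 0.045225.
So P(burnt toast | detector) = 0.045225/0.256800 ≈ 0.176.

P(burnt toast | detector) ≈ 0.176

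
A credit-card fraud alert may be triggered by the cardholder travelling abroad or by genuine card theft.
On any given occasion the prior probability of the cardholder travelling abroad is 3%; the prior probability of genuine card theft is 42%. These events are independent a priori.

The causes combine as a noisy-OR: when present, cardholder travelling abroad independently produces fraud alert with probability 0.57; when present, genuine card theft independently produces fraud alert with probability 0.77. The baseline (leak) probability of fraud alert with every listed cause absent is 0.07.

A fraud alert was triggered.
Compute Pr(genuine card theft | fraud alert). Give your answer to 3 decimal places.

Pr(genuine card theft | fraud alert) ≈ 0.869

Under noisy-OR, P(fraud alert | causes) = 1 − (1−0.07)·∏(1−qᵢ) over the active causes.
Sum P(fraud alert|·) weighted by the priors over the 4 (cardholder travelling abroad, genuine card theft) configurations:
  P(fraud alert) = 0.07*0.97*0.58 + 0.7861*0.97*0.42 + 0.6001*0.03*0.58 + 0.908023*0.03*0.42
        = 0.039382 + 0.320257 + 0.010442 + 0.011441 = 0.381522
Keeping only the genuine card theft-present terms gives 0.331698, so
  P(genuine card theft | fraud alert) = 0.331698 / 0.381522 ≈ 0.869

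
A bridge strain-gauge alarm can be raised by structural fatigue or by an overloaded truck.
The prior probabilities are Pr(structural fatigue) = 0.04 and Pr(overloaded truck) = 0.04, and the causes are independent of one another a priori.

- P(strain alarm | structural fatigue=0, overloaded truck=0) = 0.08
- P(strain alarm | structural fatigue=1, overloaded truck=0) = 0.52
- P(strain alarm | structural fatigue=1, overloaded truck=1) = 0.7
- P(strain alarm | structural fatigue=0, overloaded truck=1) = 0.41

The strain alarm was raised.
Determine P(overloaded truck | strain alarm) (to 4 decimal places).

P(overloaded truck | strain alarm) ≈ 0.1525

Numerator (weight on configurations with overloaded truck): 0.015744 + 0.001120 = 0.016864
Normalizer over all consistent configurations: 0.08·0.96·0.96 + 0.41·0.96·0.04 + 0.52·0.04·0.96 + 0.7·0.04·0.04 = 0.110560
P(overloaded truck | strain alarm) = 0.016864/0.110560 ≈ 0.1525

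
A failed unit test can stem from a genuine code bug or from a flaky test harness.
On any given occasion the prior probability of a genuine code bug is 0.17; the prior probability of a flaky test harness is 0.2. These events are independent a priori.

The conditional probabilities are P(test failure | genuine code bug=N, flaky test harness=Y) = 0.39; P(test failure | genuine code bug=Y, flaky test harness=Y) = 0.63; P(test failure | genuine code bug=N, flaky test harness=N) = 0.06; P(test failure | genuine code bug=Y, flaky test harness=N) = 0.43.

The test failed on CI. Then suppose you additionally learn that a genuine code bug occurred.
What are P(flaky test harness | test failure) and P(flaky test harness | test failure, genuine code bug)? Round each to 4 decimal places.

P(flaky test harness | test failure) ≈ 0.4670; P(flaky test harness | test failure, genuine code bug) ≈ 0.2681

P(test failure) = 0.06*0.83*0.8 + 0.39*0.83*0.2 + 0.43*0.17*0.8 + 0.63*0.17*0.2 = 0.039840 + 0.064740 + 0.058480 + 0.021420 = 0.184480
Restricting to configurations with flaky test harness present: 0.064740 + 0.021420 = 0.086160.
P(flaky test harness | test failure) = 0.086160 / 0.184480 ≈ 0.4670

With the extra evidence:
Enumerate both values of flaky test harness and weight by the priors:
  P(test failure | genuine code bug) = 0.43·0.8 + 0.63·0.2
        = 0.344000 + 0.126000 = 0.470000
Keeping only the flaky test harness-present terms gives 0.126000, so
  P(flaky test harness | test failure, genuine code bug) = 0.126000 / 0.470000 ≈ 0.2681
Conditioning on genuine code bug lowers the posterior on flaky test harness: the classic explaining-away effect in a common-effect structure.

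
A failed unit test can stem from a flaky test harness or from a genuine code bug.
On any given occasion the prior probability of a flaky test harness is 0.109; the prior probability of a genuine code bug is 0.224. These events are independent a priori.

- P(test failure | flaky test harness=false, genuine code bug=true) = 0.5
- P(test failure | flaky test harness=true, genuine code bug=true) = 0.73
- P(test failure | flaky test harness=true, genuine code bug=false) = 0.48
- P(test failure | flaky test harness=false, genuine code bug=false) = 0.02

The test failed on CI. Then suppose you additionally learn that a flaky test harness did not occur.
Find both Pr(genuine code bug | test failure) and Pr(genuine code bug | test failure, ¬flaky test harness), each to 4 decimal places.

Pr(genuine code bug | test failure) ≈ 0.6836; Pr(genuine code bug | test failure, ¬flaky test harness) ≈ 0.8783

Weight on genuine code bug=true, given the evidence: 0.099792 + 0.017824 = 0.117616
The normalizing constant is 0.02*0.891*0.776 + 0.5*0.891*0.224 + 0.48*0.109*0.776 + 0.73*0.109*0.224 = 0.172044
P(genuine code bug | test failure) = 0.117616/0.172044 ≈ 0.6836

Now condition on the additional information:
By total probability over both values of genuine code bug:
  P(test failure | ¬flaky test harness) = 0.02×0.776 + 0.5×0.224
        = 0.015520 + 0.112000 = 0.127520
The terms with genuine code bug present sum to 0.112000, so
  P(genuine code bug | test failure, ¬flaky test harness) = 0.112000 / 0.127520 ≈ 0.8783
Ruling out flaky test harness raises the posterior on genuine code bug — the flip side of explaining away.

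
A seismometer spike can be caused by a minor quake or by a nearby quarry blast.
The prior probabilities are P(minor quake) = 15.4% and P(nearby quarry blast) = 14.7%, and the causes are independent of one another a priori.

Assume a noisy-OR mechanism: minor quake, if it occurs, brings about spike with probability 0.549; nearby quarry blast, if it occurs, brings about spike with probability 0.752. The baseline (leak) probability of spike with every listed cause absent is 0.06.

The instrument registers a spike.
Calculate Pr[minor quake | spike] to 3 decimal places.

Pr[minor quake | spike] ≈ 0.409

Under noisy-OR, P(spike | causes) = 1 − (1−0.06)·∏(1−qᵢ) over the active causes.
Enumerate the 4 (minor quake, nearby quarry blast) configurations and weight by the priors:
  P(spike) = 0.06·0.846·0.853 + 0.76688·0.846·0.147 + 0.57606·0.154·0.853 + 0.894863·0.154·0.147
        = 0.043298 + 0.095371 + 0.075672 + 0.020258 = 0.234599
Keeping only the minor quake-present terms gives 0.095930, so
  P(minor quake | spike) = 0.095930 / 0.234599 ≈ 0.409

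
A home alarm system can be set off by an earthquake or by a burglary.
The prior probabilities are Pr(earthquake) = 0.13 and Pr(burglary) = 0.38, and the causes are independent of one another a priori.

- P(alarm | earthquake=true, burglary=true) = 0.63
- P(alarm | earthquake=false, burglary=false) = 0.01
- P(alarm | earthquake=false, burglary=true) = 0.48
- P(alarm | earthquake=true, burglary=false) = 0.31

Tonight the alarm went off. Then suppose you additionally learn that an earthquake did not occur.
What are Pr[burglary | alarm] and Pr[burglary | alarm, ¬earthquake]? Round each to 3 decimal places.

Pr[burglary | alarm] ≈ 0.862; Pr[burglary | alarm, ¬earthquake] ≈ 0.967

Enumerate the 4 (earthquake, burglary) configurations and weight by the priors:
  P(alarm) = 0.01×0.87×0.62 + 0.48×0.87×0.38 + 0.31×0.13×0.62 + 0.63×0.13×0.38
        = 0.005394 + 0.158688 + 0.024986 + 0.031122 = 0.220190
The terms with burglary present sum to 0.189810, so
  P(burglary | alarm) = 0.189810 / 0.220190 ≈ 0.862

Now condition on the additional information:
Sum P(alarm|·) weighted by the priors over both values of burglary:
  P(alarm | ¬earthquake) = 0.01×0.62 + 0.48×0.38
        = 0.006200 + 0.182400 = 0.188600
Keeping only the burglary-present terms gives 0.182400, so
  P(burglary | alarm, ¬earthquake) = 0.182400 / 0.188600 ≈ 0.967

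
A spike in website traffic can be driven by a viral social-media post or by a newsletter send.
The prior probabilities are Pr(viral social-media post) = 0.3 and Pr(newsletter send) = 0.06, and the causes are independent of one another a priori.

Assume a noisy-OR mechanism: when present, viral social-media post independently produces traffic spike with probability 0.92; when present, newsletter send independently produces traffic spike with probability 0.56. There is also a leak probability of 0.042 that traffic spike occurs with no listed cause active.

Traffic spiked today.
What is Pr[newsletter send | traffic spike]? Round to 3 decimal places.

Pr[newsletter send | traffic spike] ≈ 0.126

Under noisy-OR, P(traffic spike | causes) = 1 − (1−0.042)·∏(1−qᵢ) over the active causes.
Numerator (weight on configurations with newsletter send): 0.024296 + 0.017393 = 0.041689
Normalizer over all consistent configurations: 0.042*0.7*0.94 + 0.57848*0.7*0.06 + 0.92336*0.3*0.94 + 0.966278*0.3*0.06 = 0.329713
P(newsletter send | traffic spike) = 0.041689/0.329713 ≈ 0.126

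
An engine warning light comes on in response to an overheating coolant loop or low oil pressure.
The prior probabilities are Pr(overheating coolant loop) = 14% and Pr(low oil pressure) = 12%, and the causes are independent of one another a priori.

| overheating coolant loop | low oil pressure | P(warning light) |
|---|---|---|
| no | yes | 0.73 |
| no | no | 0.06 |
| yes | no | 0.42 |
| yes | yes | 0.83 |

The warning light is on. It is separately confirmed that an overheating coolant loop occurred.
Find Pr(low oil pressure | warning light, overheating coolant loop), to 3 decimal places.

P(warning light | overheating coolant loop) = 0.42*0.88 + 0.83*0.12 = 0.369600 + 0.099600 = 0.469200
Restricting to configurations with low oil pressure present: 0.83*0.12 = 0.099600.
P(low oil pressure | warning light, overheating coolant loop) = 0.099600 / 0.469200 ≈ 0.212

Pr(low oil pressure | warning light, overheating coolant loop) ≈ 0.212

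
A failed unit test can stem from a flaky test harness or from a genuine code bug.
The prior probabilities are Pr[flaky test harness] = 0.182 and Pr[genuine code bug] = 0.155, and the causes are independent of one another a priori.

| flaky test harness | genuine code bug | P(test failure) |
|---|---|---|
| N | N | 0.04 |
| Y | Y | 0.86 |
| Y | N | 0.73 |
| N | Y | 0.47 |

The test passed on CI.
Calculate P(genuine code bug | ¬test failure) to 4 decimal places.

P(genuine code bug | ¬test failure) ≈ 0.0917

Weight on genuine code bug=true, given the evidence: 0.067199 + 0.003949 = 0.071148
Normalizer over all consistent configurations: 0.96×0.818×0.845 + 0.53×0.818×0.155 + 0.27×0.182×0.845 + 0.14×0.182×0.155 = 0.776233
Posterior = 0.071148 / 0.776233 ≈ 0.0917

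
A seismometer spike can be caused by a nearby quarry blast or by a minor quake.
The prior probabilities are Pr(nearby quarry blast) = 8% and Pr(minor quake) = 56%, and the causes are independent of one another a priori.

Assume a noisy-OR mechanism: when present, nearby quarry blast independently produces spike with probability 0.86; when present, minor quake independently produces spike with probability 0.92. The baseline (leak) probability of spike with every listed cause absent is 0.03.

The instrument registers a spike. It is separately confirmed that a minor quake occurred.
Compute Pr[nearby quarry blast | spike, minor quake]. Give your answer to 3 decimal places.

Under noisy-OR, P(spike | causes) = 1 − (1−0.03)·∏(1−qᵢ) over the active causes.
Enumerate both values of nearby quarry blast and weight by the priors:
  P(spike | minor quake) = 0.9224·0.92 + 0.989136·0.08
        = 0.848608 + 0.079131 = 0.927739
The terms with nearby quarry blast present sum to 0.079131, so
  P(nearby quarry blast | spike, minor quake) = 0.079131 / 0.927739 ≈ 0.085

Pr[nearby quarry blast | spike, minor quake] ≈ 0.085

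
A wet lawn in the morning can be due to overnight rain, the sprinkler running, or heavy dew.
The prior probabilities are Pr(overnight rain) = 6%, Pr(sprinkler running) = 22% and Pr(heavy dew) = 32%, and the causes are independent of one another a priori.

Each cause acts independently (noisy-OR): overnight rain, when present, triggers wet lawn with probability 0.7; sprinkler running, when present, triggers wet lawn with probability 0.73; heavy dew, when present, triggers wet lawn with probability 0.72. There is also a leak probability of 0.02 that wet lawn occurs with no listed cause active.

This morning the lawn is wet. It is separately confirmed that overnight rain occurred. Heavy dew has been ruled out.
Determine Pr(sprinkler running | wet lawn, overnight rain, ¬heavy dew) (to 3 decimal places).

Pr(sprinkler running | wet lawn, overnight rain, ¬heavy dew) ≈ 0.269

Under noisy-OR, P(wet lawn | causes) = 1 − (1−0.02)·∏(1−qᵢ) over the active causes.
P(wet lawn | overnight rain, ¬heavy dew) = 0.706*0.78 + 0.92062*0.22 = 0.550680 + 0.202536 = 0.753216
The sprinkler running-present share is 0.92062*0.22 = 0.202536.
P(sprinkler running | wet lawn, overnight rain, ¬heavy dew) = 0.202536 / 0.753216 ≈ 0.269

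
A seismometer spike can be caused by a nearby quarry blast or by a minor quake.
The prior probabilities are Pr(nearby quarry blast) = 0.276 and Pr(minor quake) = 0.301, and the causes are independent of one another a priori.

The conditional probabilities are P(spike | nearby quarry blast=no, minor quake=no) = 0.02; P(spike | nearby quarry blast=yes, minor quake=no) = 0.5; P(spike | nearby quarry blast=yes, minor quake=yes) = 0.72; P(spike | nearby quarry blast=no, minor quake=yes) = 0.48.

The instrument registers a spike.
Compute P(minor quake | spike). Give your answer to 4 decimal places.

P(minor quake | spike) ≈ 0.6067

Enumerate the 4 (nearby quarry blast, minor quake) configurations and weight by the priors:
  P(spike) = 0.02·0.724·0.699 + 0.48·0.724·0.301 + 0.5·0.276·0.699 + 0.72·0.276·0.301
        = 0.010122 + 0.104604 + 0.096462 + 0.059815 = 0.271003
Configurations with minor quake contribute 0.164419, so
  P(minor quake | spike) = 0.164419 / 0.271003 ≈ 0.6067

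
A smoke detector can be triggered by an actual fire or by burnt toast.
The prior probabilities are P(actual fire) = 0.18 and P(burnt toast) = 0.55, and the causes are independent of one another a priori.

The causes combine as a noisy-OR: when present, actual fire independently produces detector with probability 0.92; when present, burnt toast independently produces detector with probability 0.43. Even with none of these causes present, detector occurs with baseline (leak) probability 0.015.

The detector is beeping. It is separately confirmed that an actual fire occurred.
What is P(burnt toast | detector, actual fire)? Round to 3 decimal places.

Under noisy-OR, P(detector | causes) = 1 − (1−0.015)·∏(1−qᵢ) over the active causes.
Numerator (weight on configurations with burnt toast): 0.955084×0.55 = 0.525296
The normalizing constant is 0.9212×0.45 + 0.955084×0.55 = 0.939836
P(burnt toast | detector, actual fire) = 0.525296/0.939836 ≈ 0.559

P(burnt toast | detector, actual fire) ≈ 0.559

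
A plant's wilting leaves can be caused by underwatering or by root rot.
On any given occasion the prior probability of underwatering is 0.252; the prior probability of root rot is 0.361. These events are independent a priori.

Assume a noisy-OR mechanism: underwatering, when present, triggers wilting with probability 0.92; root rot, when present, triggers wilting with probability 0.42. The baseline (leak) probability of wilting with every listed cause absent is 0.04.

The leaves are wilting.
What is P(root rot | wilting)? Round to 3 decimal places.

P(root rot | wilting) ≈ 0.552

Under noisy-OR, P(wilting | causes) = 1 − (1−0.04)·∏(1−qᵢ) over the active causes.
For the numerator, keep only root rot=true terms: 0.119676 + 0.086920 = 0.206596
The normalizing constant is 0.04*0.748*0.639 + 0.4432*0.748*0.361 + 0.9232*0.252*0.639 + 0.955456*0.252*0.361 = 0.374376
P(root rot | wilting) = 0.206596/0.374376 ≈ 0.552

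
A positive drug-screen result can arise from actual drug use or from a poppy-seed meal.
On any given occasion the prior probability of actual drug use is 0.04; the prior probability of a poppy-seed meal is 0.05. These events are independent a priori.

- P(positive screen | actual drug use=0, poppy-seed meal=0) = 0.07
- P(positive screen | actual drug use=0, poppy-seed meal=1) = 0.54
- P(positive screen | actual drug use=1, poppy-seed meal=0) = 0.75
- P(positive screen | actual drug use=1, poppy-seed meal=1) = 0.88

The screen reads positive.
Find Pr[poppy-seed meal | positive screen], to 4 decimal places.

P(positive screen) = 0.07*0.96*0.95 + 0.54*0.96*0.05 + 0.75*0.04*0.95 + 0.88*0.04*0.05 = 0.063840 + 0.025920 + 0.028500 + 0.001760 = 0.120020
The poppy-seed meal-present share is 0.025920 + 0.001760 = 0.027680.
Hence the posterior is 0.027680/0.120020 ≈ 0.2306.

Pr[poppy-seed meal | positive screen] ≈ 0.2306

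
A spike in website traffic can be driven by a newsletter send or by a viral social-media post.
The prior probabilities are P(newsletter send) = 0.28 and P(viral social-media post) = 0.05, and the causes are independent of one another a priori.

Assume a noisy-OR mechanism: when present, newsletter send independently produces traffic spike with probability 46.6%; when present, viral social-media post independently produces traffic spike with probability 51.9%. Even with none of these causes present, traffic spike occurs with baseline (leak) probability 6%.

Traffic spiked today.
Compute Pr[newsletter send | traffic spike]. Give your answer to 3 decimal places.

Pr[newsletter send | traffic spike] ≈ 0.702

Under noisy-OR, P(traffic spike | causes) = 1 − (1−0.06)·∏(1−qᵢ) over the active causes.
P(traffic spike) = 0.06×0.72×0.95 + 0.54786×0.72×0.05 + 0.49804×0.28×0.95 + 0.758557×0.28×0.05 = 0.041040 + 0.019723 + 0.132479 + 0.010620 = 0.203862
Of this, 0.143099 comes from 0.132479 + 0.010620 (the newsletter send=true cases).
P(newsletter send | traffic spike) = 0.143099 / 0.203862 ≈ 0.702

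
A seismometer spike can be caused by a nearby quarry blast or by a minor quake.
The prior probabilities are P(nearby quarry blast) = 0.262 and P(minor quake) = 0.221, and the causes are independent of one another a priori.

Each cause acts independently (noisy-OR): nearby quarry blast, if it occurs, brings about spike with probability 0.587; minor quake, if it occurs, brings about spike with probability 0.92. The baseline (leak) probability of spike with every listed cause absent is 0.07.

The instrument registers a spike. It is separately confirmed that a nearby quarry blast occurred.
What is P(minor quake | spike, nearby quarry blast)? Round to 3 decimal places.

Under noisy-OR, P(spike | causes) = 1 − (1−0.07)·∏(1−qᵢ) over the active causes.
Enumerate both values of minor quake and weight by the priors:
  P(spike | nearby quarry blast) = 0.61591*0.779 + 0.969273*0.221
        = 0.479794 + 0.214209 = 0.694003
The terms with minor quake present sum to 0.214209, so
  P(minor quake | spike, nearby quarry blast) = 0.214209 / 0.694003 ≈ 0.309

P(minor quake | spike, nearby quarry blast) ≈ 0.309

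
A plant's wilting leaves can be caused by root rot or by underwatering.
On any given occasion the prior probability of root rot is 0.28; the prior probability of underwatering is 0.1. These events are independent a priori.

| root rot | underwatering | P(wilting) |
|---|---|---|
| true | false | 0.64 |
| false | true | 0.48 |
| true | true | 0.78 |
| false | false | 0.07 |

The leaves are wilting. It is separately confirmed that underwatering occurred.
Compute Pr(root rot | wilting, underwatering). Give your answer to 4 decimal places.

P(wilting | underwatering) = 0.48*0.72 + 0.78*0.28 = 0.345600 + 0.218400 = 0.564000
Restricting to configurations with root rot present: 0.78*0.28 = 0.218400.
P(root rot | wilting, underwatering) = 0.218400 / 0.564000 ≈ 0.3872

Pr(root rot | wilting, underwatering) ≈ 0.3872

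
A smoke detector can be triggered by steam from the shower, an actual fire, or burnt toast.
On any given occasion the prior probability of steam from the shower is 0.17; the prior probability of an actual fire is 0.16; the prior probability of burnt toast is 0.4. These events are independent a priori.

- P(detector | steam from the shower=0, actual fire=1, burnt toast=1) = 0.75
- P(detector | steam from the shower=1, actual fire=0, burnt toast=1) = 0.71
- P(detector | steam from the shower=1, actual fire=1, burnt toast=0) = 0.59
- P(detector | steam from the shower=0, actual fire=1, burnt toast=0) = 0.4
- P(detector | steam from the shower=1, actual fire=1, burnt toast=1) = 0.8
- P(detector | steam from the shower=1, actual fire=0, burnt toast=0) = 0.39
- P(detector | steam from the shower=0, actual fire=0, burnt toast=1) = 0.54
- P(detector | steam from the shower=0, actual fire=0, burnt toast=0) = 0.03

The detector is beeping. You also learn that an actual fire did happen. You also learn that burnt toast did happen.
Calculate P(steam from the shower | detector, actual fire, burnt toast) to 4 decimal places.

P(steam from the shower | detector, actual fire, burnt toast) ≈ 0.1793

P(detector | actual fire, burnt toast) = 0.75·0.83 + 0.8·0.17 = 0.622500 + 0.136000 = 0.758500
Restricting to configurations with steam from the shower present: 0.8·0.17 = 0.136000.
So P(steam from the shower | detector, actual fire, burnt toast) = 0.136000/0.758500 ≈ 0.1793.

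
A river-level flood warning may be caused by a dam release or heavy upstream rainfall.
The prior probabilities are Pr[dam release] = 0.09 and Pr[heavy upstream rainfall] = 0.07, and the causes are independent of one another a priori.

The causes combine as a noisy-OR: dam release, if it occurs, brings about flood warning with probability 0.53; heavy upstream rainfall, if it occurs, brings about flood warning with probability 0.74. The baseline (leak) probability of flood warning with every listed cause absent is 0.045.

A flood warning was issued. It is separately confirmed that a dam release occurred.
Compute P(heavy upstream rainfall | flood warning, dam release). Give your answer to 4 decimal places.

P(heavy upstream rainfall | flood warning, dam release) ≈ 0.1076

Under noisy-OR, P(flood warning | causes) = 1 − (1−0.045)·∏(1−qᵢ) over the active causes.
Sum P(flood warning|·) weighted by the priors over both values of heavy upstream rainfall:
  P(flood warning | dam release) = 0.55115*0.93 + 0.883299*0.07
        = 0.512570 + 0.061831 = 0.574401
The terms with heavy upstream rainfall present sum to 0.061831, so
  P(heavy upstream rainfall | flood warning, dam release) = 0.061831 / 0.574401 ≈ 0.1076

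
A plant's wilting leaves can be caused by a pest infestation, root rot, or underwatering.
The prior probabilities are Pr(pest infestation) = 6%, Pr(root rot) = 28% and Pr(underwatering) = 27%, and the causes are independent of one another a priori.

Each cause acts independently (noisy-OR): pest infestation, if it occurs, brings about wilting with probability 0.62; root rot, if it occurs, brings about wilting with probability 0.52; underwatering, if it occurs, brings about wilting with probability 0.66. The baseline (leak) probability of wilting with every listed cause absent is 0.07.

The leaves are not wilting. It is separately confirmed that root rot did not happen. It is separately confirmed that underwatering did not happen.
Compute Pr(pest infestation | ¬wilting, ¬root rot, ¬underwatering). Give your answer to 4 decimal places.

Pr(pest infestation | ¬wilting, ¬root rot, ¬underwatering) ≈ 0.0237

Under noisy-OR, P(wilting | causes) = 1 − (1−0.07)·∏(1−qᵢ) over the active causes.
Weight on pest infestation=true, given the evidence: 0.3534×0.06 = 0.021204
Denominator P(¬wilting | ¬root rot, ¬underwatering): 0.93×0.94 + 0.3534×0.06 = 0.895404
P(pest infestation | ¬wilting, ¬root rot, ¬underwatering) = 0.021204/0.895404 ≈ 0.0237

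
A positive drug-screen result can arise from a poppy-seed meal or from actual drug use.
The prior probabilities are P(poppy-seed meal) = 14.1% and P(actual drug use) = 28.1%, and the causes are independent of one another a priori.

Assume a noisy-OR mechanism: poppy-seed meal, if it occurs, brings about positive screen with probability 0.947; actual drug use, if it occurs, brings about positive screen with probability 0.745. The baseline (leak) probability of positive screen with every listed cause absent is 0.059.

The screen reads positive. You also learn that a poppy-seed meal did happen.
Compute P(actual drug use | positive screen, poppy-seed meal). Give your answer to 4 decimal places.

Under noisy-OR, P(positive screen | causes) = 1 − (1−0.059)·∏(1−qᵢ) over the active causes.
By total probability over both values of actual drug use:
  P(positive screen | poppy-seed meal) = 0.950127·0.719 + 0.987282·0.281
        = 0.683141 + 0.277426 = 0.960567
Configurations with actual drug use contribute 0.277426, so
  P(actual drug use | positive screen, poppy-seed meal) = 0.277426 / 0.960567 ≈ 0.2888

P(actual drug use | positive screen, poppy-seed meal) ≈ 0.2888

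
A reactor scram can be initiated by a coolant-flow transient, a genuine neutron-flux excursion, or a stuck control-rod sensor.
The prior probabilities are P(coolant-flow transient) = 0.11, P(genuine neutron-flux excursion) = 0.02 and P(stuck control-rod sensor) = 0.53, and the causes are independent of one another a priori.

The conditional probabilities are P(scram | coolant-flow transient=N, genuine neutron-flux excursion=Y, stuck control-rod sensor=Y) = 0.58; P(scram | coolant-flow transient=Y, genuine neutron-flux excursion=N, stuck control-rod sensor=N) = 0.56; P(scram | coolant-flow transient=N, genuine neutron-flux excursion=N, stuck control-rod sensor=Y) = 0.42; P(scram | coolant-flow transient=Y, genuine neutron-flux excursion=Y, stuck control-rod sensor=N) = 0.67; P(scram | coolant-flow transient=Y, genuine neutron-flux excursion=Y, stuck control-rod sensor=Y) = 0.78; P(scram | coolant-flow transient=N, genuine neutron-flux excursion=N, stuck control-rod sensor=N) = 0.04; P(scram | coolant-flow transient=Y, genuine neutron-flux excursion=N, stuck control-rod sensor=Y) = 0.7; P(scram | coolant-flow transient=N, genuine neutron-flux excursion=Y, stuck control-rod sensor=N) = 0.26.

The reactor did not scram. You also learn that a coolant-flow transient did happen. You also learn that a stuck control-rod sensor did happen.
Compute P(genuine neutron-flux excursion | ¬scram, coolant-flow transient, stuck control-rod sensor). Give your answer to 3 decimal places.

Weight on genuine neutron-flux excursion=true, given the evidence: 0.22·0.02 = 0.004400
Normalizer over all consistent configurations: 0.3·0.98 + 0.22·0.02 = 0.298400
P(genuine neutron-flux excursion | ¬scram, coolant-flow transient, stuck control-rod sensor) = 0.004400/0.298400 ≈ 0.015

P(genuine neutron-flux excursion | ¬scram, coolant-flow transient, stuck control-rod sensor) ≈ 0.015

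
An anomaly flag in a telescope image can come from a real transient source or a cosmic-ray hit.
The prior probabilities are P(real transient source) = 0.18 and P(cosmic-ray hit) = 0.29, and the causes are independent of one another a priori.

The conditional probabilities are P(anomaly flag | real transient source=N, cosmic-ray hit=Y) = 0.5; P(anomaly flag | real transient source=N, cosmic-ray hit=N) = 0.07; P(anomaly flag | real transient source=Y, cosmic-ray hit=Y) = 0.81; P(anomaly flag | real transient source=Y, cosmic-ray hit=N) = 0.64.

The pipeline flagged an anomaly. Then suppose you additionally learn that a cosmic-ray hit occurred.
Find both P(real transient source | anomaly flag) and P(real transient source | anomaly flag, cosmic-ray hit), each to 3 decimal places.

P(real transient source | anomaly flag) ≈ 0.437; P(real transient source | anomaly flag, cosmic-ray hit) ≈ 0.262

Enumerate the 4 (real transient source, cosmic-ray hit) configurations and weight by the priors:
  P(anomaly flag) = 0.07×0.82×0.71 + 0.5×0.82×0.29 + 0.64×0.18×0.71 + 0.81×0.18×0.29
        = 0.040754 + 0.118900 + 0.081792 + 0.042282 = 0.283728
Keeping only the real transient source-present terms gives 0.124074, so
  P(real transient source | anomaly flag) = 0.124074 / 0.283728 ≈ 0.437

Now also conditioning on cosmic-ray hit=true:
Numerator (weight on configurations with real transient source): 0.81×0.18 = 0.145800
Normalizer over all consistent configurations: 0.5×0.82 + 0.81×0.18 = 0.555800
P(real transient source | anomaly flag, cosmic-ray hit) = 0.145800/0.555800 ≈ 0.262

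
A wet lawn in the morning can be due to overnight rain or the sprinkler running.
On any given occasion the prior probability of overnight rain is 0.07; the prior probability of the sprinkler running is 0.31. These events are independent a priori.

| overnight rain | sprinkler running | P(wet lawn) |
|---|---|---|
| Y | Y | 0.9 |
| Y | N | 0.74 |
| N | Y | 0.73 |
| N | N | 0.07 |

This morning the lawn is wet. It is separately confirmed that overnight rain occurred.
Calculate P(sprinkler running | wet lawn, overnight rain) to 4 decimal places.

P(sprinkler running | wet lawn, overnight rain) ≈ 0.3533

P(wet lawn | overnight rain) = 0.74·0.69 + 0.9·0.31 = 0.510600 + 0.279000 = 0.789600
Restricting to configurations with sprinkler running present: 0.9·0.31 = 0.279000.
P(sprinkler running | wet lawn, overnight rain) = 0.279000 / 0.789600 ≈ 0.3533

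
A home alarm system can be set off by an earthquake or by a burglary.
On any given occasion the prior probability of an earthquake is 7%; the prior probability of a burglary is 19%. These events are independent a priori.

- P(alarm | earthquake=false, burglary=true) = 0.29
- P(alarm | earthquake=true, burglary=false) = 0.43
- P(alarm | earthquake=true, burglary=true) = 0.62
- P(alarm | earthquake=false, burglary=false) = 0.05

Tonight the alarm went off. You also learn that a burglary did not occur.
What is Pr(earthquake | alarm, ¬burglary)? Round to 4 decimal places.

Pr(earthquake | alarm, ¬burglary) ≈ 0.3930

P(alarm | ¬burglary) = 0.05·0.93 + 0.43·0.07 = 0.046500 + 0.030100 = 0.076600
The earthquake-present share is 0.43·0.07 = 0.030100.
So P(earthquake | alarm, ¬burglary) = 0.030100/0.076600 ≈ 0.3930.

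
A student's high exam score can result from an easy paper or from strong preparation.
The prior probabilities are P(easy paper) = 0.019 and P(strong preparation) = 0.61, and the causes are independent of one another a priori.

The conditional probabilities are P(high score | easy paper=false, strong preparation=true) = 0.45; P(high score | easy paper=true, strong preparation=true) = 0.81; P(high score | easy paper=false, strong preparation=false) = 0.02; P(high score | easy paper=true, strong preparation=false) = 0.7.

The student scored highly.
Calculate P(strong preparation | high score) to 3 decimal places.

P(strong preparation | high score) ≈ 0.956

Enumerate the 4 (easy paper, strong preparation) configurations and weight by the priors:
  P(high score) = 0.02*0.981*0.39 + 0.45*0.981*0.61 + 0.7*0.019*0.39 + 0.81*0.019*0.61
        = 0.007652 + 0.269284 + 0.005187 + 0.009388 = 0.291511
The terms with strong preparation present sum to 0.278672, so
  P(strong preparation | high score) = 0.278672 / 0.291511 ≈ 0.956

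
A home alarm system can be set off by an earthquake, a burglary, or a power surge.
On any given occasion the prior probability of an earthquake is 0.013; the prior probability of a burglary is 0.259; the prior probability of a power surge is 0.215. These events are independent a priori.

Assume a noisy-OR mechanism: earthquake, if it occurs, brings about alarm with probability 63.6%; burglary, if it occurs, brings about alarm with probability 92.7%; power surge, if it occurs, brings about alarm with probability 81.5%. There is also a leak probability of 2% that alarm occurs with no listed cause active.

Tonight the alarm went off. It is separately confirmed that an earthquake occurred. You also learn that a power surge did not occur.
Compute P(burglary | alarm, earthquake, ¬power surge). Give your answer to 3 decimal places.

P(burglary | alarm, earthquake, ¬power surge) ≈ 0.346

Under noisy-OR, P(alarm | causes) = 1 − (1−0.02)·∏(1−qᵢ) over the active causes.
Weight on burglary=true, given the evidence: 0.973959*0.259 = 0.252255
Normalizer over all consistent configurations: 0.64328*0.741 + 0.973959*0.259 = 0.728925
P(burglary | alarm, earthquake, ¬power surge) = 0.252255/0.728925 ≈ 0.346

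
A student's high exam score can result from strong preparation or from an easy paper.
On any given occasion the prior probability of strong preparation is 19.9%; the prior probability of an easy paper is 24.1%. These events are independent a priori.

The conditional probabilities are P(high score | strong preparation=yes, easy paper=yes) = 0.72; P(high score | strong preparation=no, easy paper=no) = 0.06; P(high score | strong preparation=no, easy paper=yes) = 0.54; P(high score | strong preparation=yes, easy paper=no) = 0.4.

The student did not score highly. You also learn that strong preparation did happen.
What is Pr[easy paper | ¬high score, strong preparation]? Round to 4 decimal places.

For the numerator, keep only easy paper=true terms: 0.28·0.241 = 0.067480
The normalizing constant is 0.6·0.759 + 0.28·0.241 = 0.522880
Posterior = 0.067480 / 0.522880 ≈ 0.1291

Pr[easy paper | ¬high score, strong preparation] ≈ 0.1291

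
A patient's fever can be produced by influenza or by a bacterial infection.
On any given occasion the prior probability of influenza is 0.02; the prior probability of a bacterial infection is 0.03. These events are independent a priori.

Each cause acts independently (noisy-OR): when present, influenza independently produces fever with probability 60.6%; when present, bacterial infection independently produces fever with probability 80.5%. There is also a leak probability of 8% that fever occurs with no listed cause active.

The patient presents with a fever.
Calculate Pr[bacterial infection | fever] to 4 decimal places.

Pr[bacterial infection | fever] ≈ 0.2182

Under noisy-OR, P(fever | causes) = 1 − (1−0.08)·∏(1−qᵢ) over the active causes.
P(fever) = 0.08×0.98×0.97 + 0.8206×0.98×0.03 + 0.63752×0.02×0.97 + 0.929316×0.02×0.03 = 0.076048 + 0.024126 + 0.012368 + 0.000558 = 0.113100
Of this, 0.024684 comes from 0.024126 + 0.000558 (the bacterial infection=true cases).
So P(bacterial infection | fever) = 0.024684/0.113100 ≈ 0.2182.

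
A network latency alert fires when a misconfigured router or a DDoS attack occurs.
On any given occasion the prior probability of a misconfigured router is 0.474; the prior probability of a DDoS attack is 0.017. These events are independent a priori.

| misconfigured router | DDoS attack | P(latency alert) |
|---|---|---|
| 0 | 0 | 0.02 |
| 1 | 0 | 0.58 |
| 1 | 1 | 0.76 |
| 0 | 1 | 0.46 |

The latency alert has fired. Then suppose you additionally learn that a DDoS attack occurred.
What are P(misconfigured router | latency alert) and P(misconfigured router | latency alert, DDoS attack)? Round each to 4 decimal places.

P(misconfigured router | latency alert) ≈ 0.9503; P(misconfigured router | latency alert, DDoS attack) ≈ 0.5982

Weight on misconfigured router=true, given the evidence: 0.270246 + 0.006124 = 0.276370
The normalizing constant is 0.02·0.526·0.983 + 0.46·0.526·0.017 + 0.58·0.474·0.983 + 0.76·0.474·0.017 = 0.290824
P(misconfigured router | latency alert) = 0.276370/0.290824 ≈ 0.9503

Now condition on the additional information:
P(latency alert | DDoS attack) = 0.46·0.526 + 0.76·0.474 = 0.241960 + 0.360240 = 0.602200
The misconfigured router-present share is 0.76·0.474 = 0.360240.
Hence the posterior is 0.360240/0.602200 ≈ 0.5982.
The drop from 0.9503 to 0.5982 is the explaining-away (discounting) effect.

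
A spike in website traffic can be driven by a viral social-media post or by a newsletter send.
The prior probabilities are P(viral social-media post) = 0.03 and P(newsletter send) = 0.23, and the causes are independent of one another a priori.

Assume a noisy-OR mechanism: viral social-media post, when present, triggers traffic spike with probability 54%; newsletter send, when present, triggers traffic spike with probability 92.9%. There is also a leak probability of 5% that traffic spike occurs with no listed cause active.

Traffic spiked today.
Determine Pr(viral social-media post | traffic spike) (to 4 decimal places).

Pr(viral social-media post | traffic spike) ≈ 0.0743

Under noisy-OR, P(traffic spike | causes) = 1 − (1−0.05)·∏(1−qᵢ) over the active causes.
For the numerator, keep only viral social-media post=true terms: 0.013005 + 0.006686 = 0.019691
Denominator P(traffic spike): 0.05·0.97·0.77 + 0.93255·0.97·0.23 + 0.563·0.03·0.77 + 0.968973·0.03·0.23 = 0.265088
Posterior = 0.019691 / 0.265088 ≈ 0.0743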